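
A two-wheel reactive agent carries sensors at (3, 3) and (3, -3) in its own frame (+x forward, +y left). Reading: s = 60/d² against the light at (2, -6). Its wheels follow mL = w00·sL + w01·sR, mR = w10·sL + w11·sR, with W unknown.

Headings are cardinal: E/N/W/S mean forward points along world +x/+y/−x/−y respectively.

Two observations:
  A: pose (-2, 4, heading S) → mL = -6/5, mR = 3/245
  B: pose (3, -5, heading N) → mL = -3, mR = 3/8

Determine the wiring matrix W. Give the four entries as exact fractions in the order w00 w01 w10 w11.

obs A: pose=(-2,4,S) → sL=6/5, sR=30/49, mL=-6/5, mR=3/245
obs B: pose=(3,-5,N) → sL=3, sR=15/8, mL=-3, mR=3/8
sensor matrix S = [[6/5, 30/49], [3, 15/8]]; det S = 81/196
solve [mL_A; mL_B] = S·[w00; w01] and [mR_A; mR_B] = S·[w10; w11]:
  w00 = -1, w01 = 0, w10 = -1/2, w11 = 1

-1 0 -1/2 1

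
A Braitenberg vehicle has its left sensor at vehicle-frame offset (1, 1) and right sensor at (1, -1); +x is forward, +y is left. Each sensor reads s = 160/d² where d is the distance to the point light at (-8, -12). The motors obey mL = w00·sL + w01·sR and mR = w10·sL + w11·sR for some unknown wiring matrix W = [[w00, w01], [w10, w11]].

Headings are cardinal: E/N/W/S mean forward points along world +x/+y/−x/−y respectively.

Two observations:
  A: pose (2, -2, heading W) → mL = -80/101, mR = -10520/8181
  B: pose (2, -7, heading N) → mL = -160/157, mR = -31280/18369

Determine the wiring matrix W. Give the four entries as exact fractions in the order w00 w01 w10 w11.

0 -1 -1/2 -1

obs A: pose=(2,-2,W) → sL=80/81, sR=80/101, mL=-80/101, mR=-10520/8181
obs B: pose=(2,-7,N) → sL=160/117, sR=160/157, mL=-160/157, mR=-31280/18369
sensor matrix S = [[80/81, 80/101], [160/117, 160/157]]; det S = -1280000/16697421
solve [mL_A; mL_B] = S·[w00; w01] and [mR_A; mR_B] = S·[w10; w11]:
  w00 = 0, w01 = -1, w10 = -1/2, w11 = -1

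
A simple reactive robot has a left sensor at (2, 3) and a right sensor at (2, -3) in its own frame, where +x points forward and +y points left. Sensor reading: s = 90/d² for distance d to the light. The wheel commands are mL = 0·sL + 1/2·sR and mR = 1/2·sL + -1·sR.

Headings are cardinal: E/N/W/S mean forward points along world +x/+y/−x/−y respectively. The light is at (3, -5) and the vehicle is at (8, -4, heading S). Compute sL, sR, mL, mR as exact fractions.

18/13 18 9 -225/13

left sensor world pos  = (11, -6); dL² = 65
right sensor world pos = (5, -6); dR² = 5
sL = 90/65 = 18/13
sR = 90/5 = 18
mL = 0·sL + 1/2·sR = 9
mR = 1/2·sL + -1·sR = -225/13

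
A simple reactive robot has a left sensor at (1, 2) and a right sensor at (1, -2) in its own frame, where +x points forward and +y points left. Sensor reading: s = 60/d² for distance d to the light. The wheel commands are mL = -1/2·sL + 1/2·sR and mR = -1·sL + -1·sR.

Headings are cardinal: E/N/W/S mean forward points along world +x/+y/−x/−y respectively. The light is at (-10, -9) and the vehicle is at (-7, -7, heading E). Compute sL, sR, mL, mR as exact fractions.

left sensor world pos  = (-6, -5); dL² = 32
right sensor world pos = (-6, -9); dR² = 16
sL = 60/32 = 15/8
sR = 60/16 = 15/4
mL = -1/2·sL + 1/2·sR = 15/16
mR = -1·sL + -1·sR = -45/8

15/8 15/4 15/16 -45/8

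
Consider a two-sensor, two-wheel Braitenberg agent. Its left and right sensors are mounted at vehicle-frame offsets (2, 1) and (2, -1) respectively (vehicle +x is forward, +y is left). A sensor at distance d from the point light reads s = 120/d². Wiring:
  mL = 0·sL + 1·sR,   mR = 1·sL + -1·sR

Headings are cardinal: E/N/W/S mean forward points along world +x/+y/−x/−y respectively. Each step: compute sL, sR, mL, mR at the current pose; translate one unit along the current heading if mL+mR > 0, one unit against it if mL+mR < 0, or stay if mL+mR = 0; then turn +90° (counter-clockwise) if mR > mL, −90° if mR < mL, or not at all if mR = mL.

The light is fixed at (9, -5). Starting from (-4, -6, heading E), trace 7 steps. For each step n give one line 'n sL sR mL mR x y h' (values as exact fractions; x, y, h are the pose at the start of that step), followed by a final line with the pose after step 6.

0 120/121 24/25 24/25 96/3025 -4 -6 E
1 12/13 60/89 60/89 288/1157 -3 -6 S
2 24/41 120/197 120/197 -192/8077 -3 -7 W
3 30/49 5/6 5/6 -65/294 -4 -7 N
4 120/121 24/25 24/25 96/3025 -4 -6 E
5 12/13 60/89 60/89 288/1157 -3 -6 S
6 24/41 120/197 120/197 -192/8077 -3 -7 W
final -4 -7 N

n=0: pose=(-4,-6,E); sL=120/121, sR=24/25; mL=24/25, mR=96/3025; mL+mR=120/121 → advance +1; mR−mL=-2808/3025 → turn -1·90°
n=1: pose=(-3,-6,S); sL=12/13, sR=60/89; mL=60/89, mR=288/1157; mL+mR=12/13 → advance +1; mR−mL=-492/1157 → turn -1·90°
n=2: pose=(-3,-7,W); sL=24/41, sR=120/197; mL=120/197, mR=-192/8077; mL+mR=24/41 → advance +1; mR−mL=-5112/8077 → turn -1·90°
n=3: pose=(-4,-7,N); sL=30/49, sR=5/6; mL=5/6, mR=-65/294; mL+mR=30/49 → advance +1; mR−mL=-155/147 → turn -1·90°
n=4: pose=(-4,-6,E); sL=120/121, sR=24/25; mL=24/25, mR=96/3025; mL+mR=120/121 → advance +1; mR−mL=-2808/3025 → turn -1·90°
n=5: pose=(-3,-6,S); sL=12/13, sR=60/89; mL=60/89, mR=288/1157; mL+mR=12/13 → advance +1; mR−mL=-492/1157 → turn -1·90°
n=6: pose=(-3,-7,W); sL=24/41, sR=120/197; mL=120/197, mR=-192/8077; mL+mR=24/41 → advance +1; mR−mL=-5112/8077 → turn -1·90°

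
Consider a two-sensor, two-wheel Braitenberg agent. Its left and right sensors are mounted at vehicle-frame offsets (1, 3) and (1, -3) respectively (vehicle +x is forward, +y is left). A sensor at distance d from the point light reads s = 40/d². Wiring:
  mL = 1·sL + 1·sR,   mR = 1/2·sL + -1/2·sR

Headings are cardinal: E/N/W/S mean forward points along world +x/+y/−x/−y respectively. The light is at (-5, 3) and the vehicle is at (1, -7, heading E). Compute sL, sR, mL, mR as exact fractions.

20/49 20/109 3160/5341 600/5341

left sensor world pos  = (2, -4); dL² = 98
right sensor world pos = (2, -10); dR² = 218
sL = 40/98 = 20/49
sR = 40/218 = 20/109
mL = 1·sL + 1·sR = 3160/5341
mR = 1/2·sL + -1/2·sR = 600/5341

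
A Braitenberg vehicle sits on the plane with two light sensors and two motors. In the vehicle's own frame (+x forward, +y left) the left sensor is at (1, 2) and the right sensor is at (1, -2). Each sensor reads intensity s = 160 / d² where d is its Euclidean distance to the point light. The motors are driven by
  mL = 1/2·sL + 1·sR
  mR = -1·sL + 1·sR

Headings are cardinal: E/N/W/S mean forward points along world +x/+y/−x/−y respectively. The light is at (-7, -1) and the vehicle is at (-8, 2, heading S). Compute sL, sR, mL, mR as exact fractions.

32 160/13 368/13 -256/13

left sensor world pos  = (-6, 1); dL² = 5
right sensor world pos = (-10, 1); dR² = 13
sL = 160/5 = 32
sR = 160/13 = 160/13
mL = 1/2·sL + 1·sR = 368/13
mR = -1·sL + 1·sR = -256/13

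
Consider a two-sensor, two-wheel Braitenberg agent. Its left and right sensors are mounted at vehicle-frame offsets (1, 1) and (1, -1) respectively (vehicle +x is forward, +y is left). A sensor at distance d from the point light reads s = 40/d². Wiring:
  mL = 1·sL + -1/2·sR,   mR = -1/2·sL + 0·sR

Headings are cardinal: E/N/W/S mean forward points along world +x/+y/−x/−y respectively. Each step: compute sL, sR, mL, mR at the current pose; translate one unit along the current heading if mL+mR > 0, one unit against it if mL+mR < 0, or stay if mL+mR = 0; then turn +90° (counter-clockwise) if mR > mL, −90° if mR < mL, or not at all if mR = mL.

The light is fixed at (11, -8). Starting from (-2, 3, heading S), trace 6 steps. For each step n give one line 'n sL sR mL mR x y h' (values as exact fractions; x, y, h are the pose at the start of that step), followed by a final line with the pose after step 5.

n=0: pose=(-2,3,S); sL=10/61, sR=5/37; mL=435/4514, mR=-5/61; mL+mR=65/4514 → advance +1; mR−mL=-805/4514 → turn -1·90°
n=1: pose=(-2,2,W); sL=40/277, sR=40/317; mL=7140/87809, mR=-20/277; mL+mR=800/87809 → advance +1; mR−mL=-13480/87809 → turn -1·90°
n=2: pose=(-3,2,N); sL=20/173, sR=4/29; mL=234/5017, mR=-10/173; mL+mR=-56/5017 → advance -1; mR−mL=-524/5017 → turn -1·90°
n=3: pose=(-3,1,E); sL=40/269, sR=40/233; mL=3940/62677, mR=-20/269; mL+mR=-720/62677 → advance -1; mR−mL=-8600/62677 → turn -1·90°
n=4: pose=(-4,1,S); sL=2/13, sR=1/8; mL=19/208, mR=-1/13; mL+mR=3/208 → advance +1; mR−mL=-35/208 → turn -1·90°
n=5: pose=(-4,0,W); sL=8/61, sR=40/337; mL=1476/20557, mR=-4/61; mL+mR=128/20557 → advance +1; mR−mL=-2824/20557 → turn -1·90°

0 10/61 5/37 435/4514 -5/61 -2 3 S
1 40/277 40/317 7140/87809 -20/277 -2 2 W
2 20/173 4/29 234/5017 -10/173 -3 2 N
3 40/269 40/233 3940/62677 -20/269 -3 1 E
4 2/13 1/8 19/208 -1/13 -4 1 S
5 8/61 40/337 1476/20557 -4/61 -4 0 W
final -5 0 N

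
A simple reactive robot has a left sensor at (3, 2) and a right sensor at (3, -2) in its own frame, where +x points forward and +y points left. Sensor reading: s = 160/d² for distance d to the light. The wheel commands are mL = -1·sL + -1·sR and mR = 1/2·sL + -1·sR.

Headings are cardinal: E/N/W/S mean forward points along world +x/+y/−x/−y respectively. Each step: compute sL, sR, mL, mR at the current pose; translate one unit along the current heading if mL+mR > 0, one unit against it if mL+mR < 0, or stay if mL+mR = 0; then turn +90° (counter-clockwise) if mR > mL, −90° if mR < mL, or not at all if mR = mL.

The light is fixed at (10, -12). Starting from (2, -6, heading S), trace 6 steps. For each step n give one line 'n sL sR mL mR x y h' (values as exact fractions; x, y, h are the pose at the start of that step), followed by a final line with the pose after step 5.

n=0: pose=(2,-6,S); sL=32/9, sR=160/109; mL=-4928/981, mR=304/981; mL+mR=-4624/981 → advance -1; mR−mL=16/3 → turn +1·90°
n=1: pose=(2,-5,E); sL=80/53, sR=16/5; mL=-1248/265, mR=-648/265; mL+mR=-1896/265 → advance -1; mR−mL=120/53 → turn +1·90°
n=2: pose=(1,-5,N); sL=160/221, sR=160/149; mL=-59200/32929, mR=-23440/32929; mL+mR=-82640/32929 → advance -1; mR−mL=240/221 → turn +1·90°
n=3: pose=(1,-6,W); sL=1, sR=10/13; mL=-23/13, mR=-7/26; mL+mR=-53/26 → advance -1; mR−mL=3/2 → turn +1·90°
n=4: pose=(2,-6,S); sL=32/9, sR=160/109; mL=-4928/981, mR=304/981; mL+mR=-4624/981 → advance -1; mR−mL=16/3 → turn +1·90°
n=5: pose=(2,-5,E); sL=80/53, sR=16/5; mL=-1248/265, mR=-648/265; mL+mR=-1896/265 → advance -1; mR−mL=120/53 → turn +1·90°

0 32/9 160/109 -4928/981 304/981 2 -6 S
1 80/53 16/5 -1248/265 -648/265 2 -5 E
2 160/221 160/149 -59200/32929 -23440/32929 1 -5 N
3 1 10/13 -23/13 -7/26 1 -6 W
4 32/9 160/109 -4928/981 304/981 2 -6 S
5 80/53 16/5 -1248/265 -648/265 2 -5 E
final 1 -5 N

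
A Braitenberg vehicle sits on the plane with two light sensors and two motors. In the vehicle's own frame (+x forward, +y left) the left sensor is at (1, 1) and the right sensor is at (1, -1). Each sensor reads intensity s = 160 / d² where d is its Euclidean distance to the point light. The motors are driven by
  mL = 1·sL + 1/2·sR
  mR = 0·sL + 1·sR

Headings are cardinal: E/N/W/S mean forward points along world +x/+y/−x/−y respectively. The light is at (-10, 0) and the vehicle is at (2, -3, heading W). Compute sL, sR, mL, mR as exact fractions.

left sensor world pos  = (1, -4); dL² = 137
right sensor world pos = (1, -2); dR² = 125
sL = 160/137 = 160/137
sR = 160/125 = 32/25
mL = 1·sL + 1/2·sR = 6192/3425
mR = 0·sL + 1·sR = 32/25

160/137 32/25 6192/3425 32/25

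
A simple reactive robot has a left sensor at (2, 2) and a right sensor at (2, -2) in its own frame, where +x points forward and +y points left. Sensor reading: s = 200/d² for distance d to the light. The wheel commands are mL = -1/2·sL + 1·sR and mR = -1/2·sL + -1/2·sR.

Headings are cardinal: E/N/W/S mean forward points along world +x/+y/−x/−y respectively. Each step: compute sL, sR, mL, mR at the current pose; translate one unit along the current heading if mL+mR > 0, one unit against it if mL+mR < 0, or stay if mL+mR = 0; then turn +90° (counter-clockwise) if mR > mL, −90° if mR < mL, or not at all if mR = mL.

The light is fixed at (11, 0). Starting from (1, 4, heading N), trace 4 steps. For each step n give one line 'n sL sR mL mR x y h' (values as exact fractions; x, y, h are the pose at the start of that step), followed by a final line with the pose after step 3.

n=0: pose=(1,4,N); sL=10/9, sR=2; mL=13/9, mR=-14/9; mL+mR=-1/9 → advance -1; mR−mL=-3 → turn -1·90°
n=1: pose=(1,3,E); sL=200/89, sR=40/13; mL=2260/1157, mR=-3080/1157; mL+mR=-820/1157 → advance -1; mR−mL=-60/13 → turn -1·90°
n=2: pose=(0,3,S); sL=100/41, sR=20/17; mL=-30/697, mR=-1260/697; mL+mR=-1290/697 → advance -1; mR−mL=-30/17 → turn -1·90°
n=3: pose=(0,4,W); sL=200/173, sR=40/41; mL=2820/7093, mR=-7560/7093; mL+mR=-4740/7093 → advance -1; mR−mL=-60/41 → turn -1·90°

0 10/9 2 13/9 -14/9 1 4 N
1 200/89 40/13 2260/1157 -3080/1157 1 3 E
2 100/41 20/17 -30/697 -1260/697 0 3 S
3 200/173 40/41 2820/7093 -7560/7093 0 4 W
final 1 4 N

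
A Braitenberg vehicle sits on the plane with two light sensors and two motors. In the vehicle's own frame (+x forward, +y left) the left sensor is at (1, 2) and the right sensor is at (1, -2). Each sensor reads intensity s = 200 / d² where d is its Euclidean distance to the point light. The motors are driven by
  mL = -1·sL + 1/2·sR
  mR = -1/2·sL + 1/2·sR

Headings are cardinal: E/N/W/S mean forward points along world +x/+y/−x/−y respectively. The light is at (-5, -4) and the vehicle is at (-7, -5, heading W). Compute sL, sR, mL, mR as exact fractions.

left sensor world pos  = (-8, -7); dL² = 18
right sensor world pos = (-8, -3); dR² = 10
sL = 200/18 = 100/9
sR = 200/10 = 20
mL = -1·sL + 1/2·sR = -10/9
mR = -1/2·sL + 1/2·sR = 40/9

100/9 20 -10/9 40/9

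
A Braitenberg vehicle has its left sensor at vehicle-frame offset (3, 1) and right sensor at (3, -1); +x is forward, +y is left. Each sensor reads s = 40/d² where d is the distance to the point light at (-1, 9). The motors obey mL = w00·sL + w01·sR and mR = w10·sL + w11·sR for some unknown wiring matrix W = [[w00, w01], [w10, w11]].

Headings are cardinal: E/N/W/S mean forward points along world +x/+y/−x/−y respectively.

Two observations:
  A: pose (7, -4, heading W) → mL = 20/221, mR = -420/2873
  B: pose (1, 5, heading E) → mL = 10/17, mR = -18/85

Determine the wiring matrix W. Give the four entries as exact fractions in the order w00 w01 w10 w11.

1/2 0 1/2 -1

obs A: pose=(7,-4,W) → sL=40/221, sR=40/169, mL=20/221, mR=-420/2873
obs B: pose=(1,5,E) → sL=20/17, sR=4/5, mL=10/17, mR=-18/85
sensor matrix S = [[40/221, 40/169], [20/17, 4/5]]; det S = -384/2873
solve [mL_A; mL_B] = S·[w00; w01] and [mR_A; mR_B] = S·[w10; w11]:
  w00 = 1/2, w01 = 0, w10 = 1/2, w11 = -1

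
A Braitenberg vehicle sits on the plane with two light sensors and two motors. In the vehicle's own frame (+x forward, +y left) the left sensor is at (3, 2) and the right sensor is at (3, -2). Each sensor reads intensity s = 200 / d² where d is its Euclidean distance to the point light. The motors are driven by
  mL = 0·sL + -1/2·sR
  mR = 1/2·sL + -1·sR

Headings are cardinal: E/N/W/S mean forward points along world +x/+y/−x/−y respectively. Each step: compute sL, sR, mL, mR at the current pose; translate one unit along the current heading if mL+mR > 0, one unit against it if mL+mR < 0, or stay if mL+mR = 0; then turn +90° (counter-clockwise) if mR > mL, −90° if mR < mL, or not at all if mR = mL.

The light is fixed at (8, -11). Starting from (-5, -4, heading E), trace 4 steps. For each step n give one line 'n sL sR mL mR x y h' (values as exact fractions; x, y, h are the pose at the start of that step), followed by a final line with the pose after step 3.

n=0: pose=(-5,-4,E); sL=200/181, sR=8/5; mL=-4/5, mR=-948/905; mL+mR=-1672/905 → advance -1; mR−mL=-224/905 → turn -1·90°
n=1: pose=(-6,-4,S); sL=5/4, sR=25/34; mL=-25/68, mR=-15/136; mL+mR=-65/136 → advance -1; mR−mL=35/136 → turn +1·90°
n=2: pose=(-6,-3,E); sL=200/221, sR=200/157; mL=-100/157, mR=-28500/34697; mL+mR=-50600/34697 → advance -1; mR−mL=-6400/34697 → turn -1·90°
n=3: pose=(-7,-3,S); sL=100/97, sR=100/157; mL=-50/157, mR=-1850/15229; mL+mR=-6700/15229 → advance -1; mR−mL=3000/15229 → turn +1·90°

0 200/181 8/5 -4/5 -948/905 -5 -4 E
1 5/4 25/34 -25/68 -15/136 -6 -4 S
2 200/221 200/157 -100/157 -28500/34697 -6 -3 E
3 100/97 100/157 -50/157 -1850/15229 -7 -3 S
final -7 -2 E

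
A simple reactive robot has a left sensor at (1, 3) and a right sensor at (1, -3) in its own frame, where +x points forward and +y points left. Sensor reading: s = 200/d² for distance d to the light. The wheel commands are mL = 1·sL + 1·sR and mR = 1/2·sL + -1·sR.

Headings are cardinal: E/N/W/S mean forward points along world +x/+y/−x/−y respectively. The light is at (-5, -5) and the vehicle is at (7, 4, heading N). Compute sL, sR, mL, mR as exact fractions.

left sensor world pos  = (4, 5); dL² = 181
right sensor world pos = (10, 5); dR² = 325
sL = 200/181 = 200/181
sR = 200/325 = 8/13
mL = 1·sL + 1·sR = 4048/2353
mR = 1/2·sL + -1·sR = -148/2353

200/181 8/13 4048/2353 -148/2353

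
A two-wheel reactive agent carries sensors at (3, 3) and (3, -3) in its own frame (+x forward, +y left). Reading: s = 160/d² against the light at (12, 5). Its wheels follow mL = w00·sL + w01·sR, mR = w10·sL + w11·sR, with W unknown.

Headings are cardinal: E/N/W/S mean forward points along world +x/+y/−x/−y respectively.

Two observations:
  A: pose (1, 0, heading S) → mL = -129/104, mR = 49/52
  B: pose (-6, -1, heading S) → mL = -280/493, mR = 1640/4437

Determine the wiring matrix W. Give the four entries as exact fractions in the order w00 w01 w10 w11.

obs A: pose=(1,0,S) → sL=5/4, sR=8/13, mL=-129/104, mR=49/52
obs B: pose=(-6,-1,S) → sL=80/153, sR=80/261, mL=-280/493, mR=1640/4437
sensor matrix S = [[5/4, 8/13], [80/153, 80/261]]; det S = 1180/19227
solve [mL_A; mL_B] = S·[w00; w01] and [mR_A; mR_B] = S·[w10; w11]:
  w00 = -1/2, w01 = -1, w10 = 1, w11 = -1/2

-1/2 -1 1 -1/2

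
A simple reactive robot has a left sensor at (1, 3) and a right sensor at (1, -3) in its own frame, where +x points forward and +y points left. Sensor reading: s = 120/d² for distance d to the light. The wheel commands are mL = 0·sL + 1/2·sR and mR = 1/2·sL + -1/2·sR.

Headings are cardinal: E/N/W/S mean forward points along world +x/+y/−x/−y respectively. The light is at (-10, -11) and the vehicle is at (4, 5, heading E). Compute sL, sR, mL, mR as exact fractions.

60/293 60/197 30/197 -2880/57721

left sensor world pos  = (5, 8); dL² = 586
right sensor world pos = (5, 2); dR² = 394
sL = 120/586 = 60/293
sR = 120/394 = 60/197
mL = 0·sL + 1/2·sR = 30/197
mR = 1/2·sL + -1/2·sR = -2880/57721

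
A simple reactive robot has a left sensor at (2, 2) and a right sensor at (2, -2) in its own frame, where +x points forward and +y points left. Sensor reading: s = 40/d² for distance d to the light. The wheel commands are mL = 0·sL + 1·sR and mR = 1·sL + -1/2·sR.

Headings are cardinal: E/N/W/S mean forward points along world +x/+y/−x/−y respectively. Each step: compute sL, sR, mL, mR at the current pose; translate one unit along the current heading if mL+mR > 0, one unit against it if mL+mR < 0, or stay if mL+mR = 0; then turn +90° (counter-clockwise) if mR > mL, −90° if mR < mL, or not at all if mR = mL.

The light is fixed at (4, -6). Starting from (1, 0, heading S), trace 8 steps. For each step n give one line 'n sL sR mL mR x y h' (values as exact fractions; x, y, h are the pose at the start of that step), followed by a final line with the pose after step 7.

0 40/17 40/41 40/41 1300/697 1 0 S
1 4/5 4 4 -6/5 1 -1 E
2 40/9 8/5 8/5 164/45 2 -1 S
3 10/9 10 10 -35/9 2 -2 E
4 8 40/13 40/13 84/13 3 -2 S
5 20/13 20 20 -110/13 3 -3 E
6 8 8 8 4 4 -3 S
7 10 2 2 9 4 -4 W
final 3 -4 S

n=0: pose=(1,0,S); sL=40/17, sR=40/41; mL=40/41, mR=1300/697; mL+mR=1980/697 → advance +1; mR−mL=620/697 → turn +1·90°
n=1: pose=(1,-1,E); sL=4/5, sR=4; mL=4, mR=-6/5; mL+mR=14/5 → advance +1; mR−mL=-26/5 → turn -1·90°
n=2: pose=(2,-1,S); sL=40/9, sR=8/5; mL=8/5, mR=164/45; mL+mR=236/45 → advance +1; mR−mL=92/45 → turn +1·90°
n=3: pose=(2,-2,E); sL=10/9, sR=10; mL=10, mR=-35/9; mL+mR=55/9 → advance +1; mR−mL=-125/9 → turn -1·90°
n=4: pose=(3,-2,S); sL=8, sR=40/13; mL=40/13, mR=84/13; mL+mR=124/13 → advance +1; mR−mL=44/13 → turn +1·90°
n=5: pose=(3,-3,E); sL=20/13, sR=20; mL=20, mR=-110/13; mL+mR=150/13 → advance +1; mR−mL=-370/13 → turn -1·90°
n=6: pose=(4,-3,S); sL=8, sR=8; mL=8, mR=4; mL+mR=12 → advance +1; mR−mL=-4 → turn -1·90°
n=7: pose=(4,-4,W); sL=10, sR=2; mL=2, mR=9; mL+mR=11 → advance +1; mR−mL=7 → turn +1·90°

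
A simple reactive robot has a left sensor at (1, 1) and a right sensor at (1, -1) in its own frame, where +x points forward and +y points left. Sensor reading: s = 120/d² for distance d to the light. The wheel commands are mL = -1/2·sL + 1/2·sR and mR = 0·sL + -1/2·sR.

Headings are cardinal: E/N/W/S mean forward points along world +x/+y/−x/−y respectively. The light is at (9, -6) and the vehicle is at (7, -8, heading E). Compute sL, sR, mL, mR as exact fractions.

left sensor world pos  = (8, -7); dL² = 2
right sensor world pos = (8, -9); dR² = 10
sL = 120/2 = 60
sR = 120/10 = 12
mL = -1/2·sL + 1/2·sR = -24
mR = 0·sL + -1/2·sR = -6

60 12 -24 -6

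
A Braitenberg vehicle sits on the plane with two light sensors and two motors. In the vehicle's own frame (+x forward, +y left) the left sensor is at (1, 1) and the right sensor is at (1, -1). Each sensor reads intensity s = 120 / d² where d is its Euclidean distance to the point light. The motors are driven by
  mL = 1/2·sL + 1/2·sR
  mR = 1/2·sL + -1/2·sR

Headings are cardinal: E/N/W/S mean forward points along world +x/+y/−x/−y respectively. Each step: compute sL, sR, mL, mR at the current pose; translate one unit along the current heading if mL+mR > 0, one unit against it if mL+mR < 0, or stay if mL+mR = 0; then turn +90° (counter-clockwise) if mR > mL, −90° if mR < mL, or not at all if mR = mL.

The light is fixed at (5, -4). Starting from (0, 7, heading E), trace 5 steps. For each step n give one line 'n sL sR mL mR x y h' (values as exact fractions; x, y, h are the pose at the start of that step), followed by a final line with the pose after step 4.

0 3/4 30/29 207/232 -33/232 0 7 E
1 120/109 24/25 2808/2725 192/2725 1 7 S
2 60/53 60/73 3780/3869 600/3869 1 6 W
3 120/157 120/137 17640/21509 -1200/21509 0 6 N
4 3/4 30/29 207/232 -33/232 0 7 E
final 1 7 S

n=0: pose=(0,7,E); sL=3/4, sR=30/29; mL=207/232, mR=-33/232; mL+mR=3/4 → advance +1; mR−mL=-30/29 → turn -1·90°
n=1: pose=(1,7,S); sL=120/109, sR=24/25; mL=2808/2725, mR=192/2725; mL+mR=120/109 → advance +1; mR−mL=-24/25 → turn -1·90°
n=2: pose=(1,6,W); sL=60/53, sR=60/73; mL=3780/3869, mR=600/3869; mL+mR=60/53 → advance +1; mR−mL=-60/73 → turn -1·90°
n=3: pose=(0,6,N); sL=120/157, sR=120/137; mL=17640/21509, mR=-1200/21509; mL+mR=120/157 → advance +1; mR−mL=-120/137 → turn -1·90°
n=4: pose=(0,7,E); sL=3/4, sR=30/29; mL=207/232, mR=-33/232; mL+mR=3/4 → advance +1; mR−mL=-30/29 → turn -1·90°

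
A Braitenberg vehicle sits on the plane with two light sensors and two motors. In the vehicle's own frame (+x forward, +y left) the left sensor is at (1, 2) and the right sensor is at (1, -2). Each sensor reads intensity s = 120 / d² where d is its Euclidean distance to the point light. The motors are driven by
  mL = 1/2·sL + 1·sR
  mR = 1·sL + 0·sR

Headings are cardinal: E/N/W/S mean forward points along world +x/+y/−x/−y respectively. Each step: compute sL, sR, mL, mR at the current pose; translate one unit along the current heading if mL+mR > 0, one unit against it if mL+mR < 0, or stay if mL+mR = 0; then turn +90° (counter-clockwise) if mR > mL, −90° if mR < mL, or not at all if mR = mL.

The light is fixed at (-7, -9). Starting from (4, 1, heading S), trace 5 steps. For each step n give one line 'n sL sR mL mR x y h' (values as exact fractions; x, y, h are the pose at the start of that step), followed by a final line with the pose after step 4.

0 12/25 20/27 662/675 12/25 4 1 S
1 120/149 120/221 31140/32929 120/149 4 0 W
2 30/41 30/61 2145/2501 30/41 3 0 N
3 24/53 24/37 1716/1961 24/53 3 1 E
4 12/25 20/27 662/675 12/25 4 1 S
final 4 0 W

n=0: pose=(4,1,S); sL=12/25, sR=20/27; mL=662/675, mR=12/25; mL+mR=986/675 → advance +1; mR−mL=-338/675 → turn -1·90°
n=1: pose=(4,0,W); sL=120/149, sR=120/221; mL=31140/32929, mR=120/149; mL+mR=57660/32929 → advance +1; mR−mL=-4620/32929 → turn -1·90°
n=2: pose=(3,0,N); sL=30/41, sR=30/61; mL=2145/2501, mR=30/41; mL+mR=3975/2501 → advance +1; mR−mL=-315/2501 → turn -1·90°
n=3: pose=(3,1,E); sL=24/53, sR=24/37; mL=1716/1961, mR=24/53; mL+mR=2604/1961 → advance +1; mR−mL=-828/1961 → turn -1·90°
n=4: pose=(4,1,S); sL=12/25, sR=20/27; mL=662/675, mR=12/25; mL+mR=986/675 → advance +1; mR−mL=-338/675 → turn -1·90°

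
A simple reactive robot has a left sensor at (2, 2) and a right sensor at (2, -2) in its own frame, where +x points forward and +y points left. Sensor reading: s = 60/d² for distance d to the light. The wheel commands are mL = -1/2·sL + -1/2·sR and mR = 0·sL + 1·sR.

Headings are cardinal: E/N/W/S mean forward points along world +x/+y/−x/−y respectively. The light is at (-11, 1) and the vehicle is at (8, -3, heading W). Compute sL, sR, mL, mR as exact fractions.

left sensor world pos  = (6, -5); dL² = 325
right sensor world pos = (6, -1); dR² = 293
sL = 60/325 = 12/65
sR = 60/293 = 60/293
mL = -1/2·sL + -1/2·sR = -3708/19045
mR = 0·sL + 1·sR = 60/293

12/65 60/293 -3708/19045 60/293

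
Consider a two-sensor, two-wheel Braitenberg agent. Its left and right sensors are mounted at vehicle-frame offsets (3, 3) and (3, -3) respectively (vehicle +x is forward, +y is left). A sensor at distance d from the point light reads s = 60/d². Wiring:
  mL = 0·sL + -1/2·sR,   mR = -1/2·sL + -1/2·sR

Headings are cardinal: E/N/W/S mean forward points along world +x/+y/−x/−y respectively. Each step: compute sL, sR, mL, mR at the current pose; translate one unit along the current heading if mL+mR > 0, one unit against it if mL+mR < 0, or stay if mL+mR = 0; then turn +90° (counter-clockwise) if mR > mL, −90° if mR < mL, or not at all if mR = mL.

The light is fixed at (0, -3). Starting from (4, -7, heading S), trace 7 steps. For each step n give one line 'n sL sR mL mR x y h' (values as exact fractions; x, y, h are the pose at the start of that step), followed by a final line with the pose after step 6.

n=0: pose=(4,-7,S); sL=30/49, sR=6/5; mL=-3/5, mR=-222/245; mL+mR=-369/245 → advance -1; mR−mL=-15/49 → turn -1·90°
n=1: pose=(4,-6,W); sL=60/37, sR=60; mL=-30, mR=-1140/37; mL+mR=-2250/37 → advance -1; mR−mL=-30/37 → turn -1·90°
n=2: pose=(5,-6,N); sL=15, sR=15/16; mL=-15/32, mR=-255/32; mL+mR=-135/16 → advance -1; mR−mL=-15/2 → turn -1·90°
n=3: pose=(5,-7,E); sL=12/13, sR=60/113; mL=-30/113, mR=-1068/1469; mL+mR=-1458/1469 → advance -1; mR−mL=-6/13 → turn -1·90°
n=4: pose=(4,-7,S); sL=30/49, sR=6/5; mL=-3/5, mR=-222/245; mL+mR=-369/245 → advance -1; mR−mL=-15/49 → turn -1·90°
n=5: pose=(4,-6,W); sL=60/37, sR=60; mL=-30, mR=-1140/37; mL+mR=-2250/37 → advance -1; mR−mL=-30/37 → turn -1·90°
n=6: pose=(5,-6,N); sL=15, sR=15/16; mL=-15/32, mR=-255/32; mL+mR=-135/16 → advance -1; mR−mL=-15/2 → turn -1·90°

0 30/49 6/5 -3/5 -222/245 4 -7 S
1 60/37 60 -30 -1140/37 4 -6 W
2 15 15/16 -15/32 -255/32 5 -6 N
3 12/13 60/113 -30/113 -1068/1469 5 -7 E
4 30/49 6/5 -3/5 -222/245 4 -7 S
5 60/37 60 -30 -1140/37 4 -6 W
6 15 15/16 -15/32 -255/32 5 -6 N
final 5 -7 E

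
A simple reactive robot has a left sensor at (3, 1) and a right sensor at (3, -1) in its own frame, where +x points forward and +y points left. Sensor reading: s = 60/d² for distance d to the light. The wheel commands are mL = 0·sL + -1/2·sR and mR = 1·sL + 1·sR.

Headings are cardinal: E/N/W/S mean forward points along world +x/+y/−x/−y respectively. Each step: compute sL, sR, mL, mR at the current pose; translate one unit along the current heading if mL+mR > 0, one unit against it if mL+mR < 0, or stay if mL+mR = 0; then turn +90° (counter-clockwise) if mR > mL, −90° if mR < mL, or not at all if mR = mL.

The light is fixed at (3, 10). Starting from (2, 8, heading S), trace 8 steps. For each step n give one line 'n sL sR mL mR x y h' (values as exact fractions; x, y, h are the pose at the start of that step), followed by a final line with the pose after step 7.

0 12/5 60/29 -30/29 648/145 2 8 S
1 15/2 3 -3/2 21/2 2 7 E
2 60 60 -30 120 3 7 N
3 10/3 6 -3 28/3 3 8 W
4 12/5 60/29 -30/29 648/145 2 8 S
5 15/2 3 -3/2 21/2 2 7 E
6 60 60 -30 120 3 7 N
7 10/3 6 -3 28/3 3 8 W
final 2 8 S

n=0: pose=(2,8,S); sL=12/5, sR=60/29; mL=-30/29, mR=648/145; mL+mR=498/145 → advance +1; mR−mL=798/145 → turn +1·90°
n=1: pose=(2,7,E); sL=15/2, sR=3; mL=-3/2, mR=21/2; mL+mR=9 → advance +1; mR−mL=12 → turn +1·90°
n=2: pose=(3,7,N); sL=60, sR=60; mL=-30, mR=120; mL+mR=90 → advance +1; mR−mL=150 → turn +1·90°
n=3: pose=(3,8,W); sL=10/3, sR=6; mL=-3, mR=28/3; mL+mR=19/3 → advance +1; mR−mL=37/3 → turn +1·90°
n=4: pose=(2,8,S); sL=12/5, sR=60/29; mL=-30/29, mR=648/145; mL+mR=498/145 → advance +1; mR−mL=798/145 → turn +1·90°
n=5: pose=(2,7,E); sL=15/2, sR=3; mL=-3/2, mR=21/2; mL+mR=9 → advance +1; mR−mL=12 → turn +1·90°
n=6: pose=(3,7,N); sL=60, sR=60; mL=-30, mR=120; mL+mR=90 → advance +1; mR−mL=150 → turn +1·90°
n=7: pose=(3,8,W); sL=10/3, sR=6; mL=-3, mR=28/3; mL+mR=19/3 → advance +1; mR−mL=37/3 → turn +1·90°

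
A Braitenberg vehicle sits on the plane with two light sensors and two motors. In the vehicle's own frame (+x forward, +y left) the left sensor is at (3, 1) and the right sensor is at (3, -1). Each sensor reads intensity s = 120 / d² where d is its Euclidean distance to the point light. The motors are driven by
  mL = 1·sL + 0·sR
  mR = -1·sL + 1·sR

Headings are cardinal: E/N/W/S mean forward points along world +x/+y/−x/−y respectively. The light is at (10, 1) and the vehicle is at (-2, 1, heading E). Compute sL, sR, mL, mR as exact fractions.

60/41 60/41 60/41 0

left sensor world pos  = (1, 2); dL² = 82
right sensor world pos = (1, 0); dR² = 82
sL = 120/82 = 60/41
sR = 120/82 = 60/41
mL = 1·sL + 0·sR = 60/41
mR = -1·sL + 1·sR = 0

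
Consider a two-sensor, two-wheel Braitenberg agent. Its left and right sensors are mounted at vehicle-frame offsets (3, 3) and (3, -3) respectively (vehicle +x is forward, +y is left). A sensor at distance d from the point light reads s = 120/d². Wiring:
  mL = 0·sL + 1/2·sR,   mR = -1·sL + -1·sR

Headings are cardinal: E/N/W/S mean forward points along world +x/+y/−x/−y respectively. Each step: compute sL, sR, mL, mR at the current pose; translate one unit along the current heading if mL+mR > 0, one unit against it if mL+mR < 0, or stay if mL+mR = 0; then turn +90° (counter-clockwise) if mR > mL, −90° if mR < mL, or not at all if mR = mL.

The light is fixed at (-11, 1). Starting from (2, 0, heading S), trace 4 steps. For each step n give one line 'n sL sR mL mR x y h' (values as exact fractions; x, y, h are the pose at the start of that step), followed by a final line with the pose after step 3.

0 15/34 30/29 15/29 -1455/986 2 0 S
1 120/109 120/109 60/109 -240/109 2 1 W
2 12/13 60/149 30/149 -2568/1937 3 1 N
3 120/293 24/61 12/61 -14352/17873 3 0 E
final 2 0 S

n=0: pose=(2,0,S); sL=15/34, sR=30/29; mL=15/29, mR=-1455/986; mL+mR=-945/986 → advance -1; mR−mL=-1965/986 → turn -1·90°
n=1: pose=(2,1,W); sL=120/109, sR=120/109; mL=60/109, mR=-240/109; mL+mR=-180/109 → advance -1; mR−mL=-300/109 → turn -1·90°
n=2: pose=(3,1,N); sL=12/13, sR=60/149; mL=30/149, mR=-2568/1937; mL+mR=-2178/1937 → advance -1; mR−mL=-2958/1937 → turn -1·90°
n=3: pose=(3,0,E); sL=120/293, sR=24/61; mL=12/61, mR=-14352/17873; mL+mR=-10836/17873 → advance -1; mR−mL=-17868/17873 → turn -1·90°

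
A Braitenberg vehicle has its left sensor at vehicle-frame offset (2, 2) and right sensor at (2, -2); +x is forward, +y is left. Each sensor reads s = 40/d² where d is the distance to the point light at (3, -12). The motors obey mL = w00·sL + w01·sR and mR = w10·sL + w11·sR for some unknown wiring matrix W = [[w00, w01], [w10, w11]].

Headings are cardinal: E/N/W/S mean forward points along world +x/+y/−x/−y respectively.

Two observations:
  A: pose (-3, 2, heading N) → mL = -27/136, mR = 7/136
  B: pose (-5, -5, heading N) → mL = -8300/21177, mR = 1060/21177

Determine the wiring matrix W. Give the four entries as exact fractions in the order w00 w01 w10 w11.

-1 -1/2 1 -1/2

obs A: pose=(-3,2,N) → sL=1/8, sR=5/34, mL=-27/136, mR=7/136
obs B: pose=(-5,-5,N) → sL=40/181, sR=40/117, mL=-8300/21177, mR=1060/21177
sensor matrix S = [[1/8, 5/34], [40/181, 40/117]]; det S = 3685/360009
solve [mL_A; mL_B] = S·[w00; w01] and [mR_A; mR_B] = S·[w10; w11]:
  w00 = -1, w01 = -1/2, w10 = 1, w11 = -1/2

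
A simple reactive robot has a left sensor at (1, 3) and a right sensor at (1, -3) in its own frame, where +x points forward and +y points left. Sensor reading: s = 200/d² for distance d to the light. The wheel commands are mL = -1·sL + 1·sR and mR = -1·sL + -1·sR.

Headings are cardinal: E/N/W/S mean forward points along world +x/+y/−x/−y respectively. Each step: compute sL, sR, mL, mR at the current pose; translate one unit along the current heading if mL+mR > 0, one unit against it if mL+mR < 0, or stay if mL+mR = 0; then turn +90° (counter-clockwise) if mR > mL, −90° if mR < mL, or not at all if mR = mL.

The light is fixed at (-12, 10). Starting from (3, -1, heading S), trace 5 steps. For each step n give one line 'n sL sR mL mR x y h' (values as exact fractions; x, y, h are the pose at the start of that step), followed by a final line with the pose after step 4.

0 50/117 25/36 125/468 -175/156 3 -1 S
1 40/73 40/49 960/3577 -4880/3577 3 0 W
2 4/5 100/221 -384/1105 -1384/1105 4 0 N
3 200/353 40/97 -5280/34241 -33520/34241 4 -1 E
4 50/117 25/36 125/468 -175/156 3 -1 S
final 3 0 W

n=0: pose=(3,-1,S); sL=50/117, sR=25/36; mL=125/468, mR=-175/156; mL+mR=-100/117 → advance -1; mR−mL=-25/18 → turn -1·90°
n=1: pose=(3,0,W); sL=40/73, sR=40/49; mL=960/3577, mR=-4880/3577; mL+mR=-80/73 → advance -1; mR−mL=-80/49 → turn -1·90°
n=2: pose=(4,0,N); sL=4/5, sR=100/221; mL=-384/1105, mR=-1384/1105; mL+mR=-8/5 → advance -1; mR−mL=-200/221 → turn -1·90°
n=3: pose=(4,-1,E); sL=200/353, sR=40/97; mL=-5280/34241, mR=-33520/34241; mL+mR=-400/353 → advance -1; mR−mL=-80/97 → turn -1·90°
n=4: pose=(3,-1,S); sL=50/117, sR=25/36; mL=125/468, mR=-175/156; mL+mR=-100/117 → advance -1; mR−mL=-25/18 → turn -1·90°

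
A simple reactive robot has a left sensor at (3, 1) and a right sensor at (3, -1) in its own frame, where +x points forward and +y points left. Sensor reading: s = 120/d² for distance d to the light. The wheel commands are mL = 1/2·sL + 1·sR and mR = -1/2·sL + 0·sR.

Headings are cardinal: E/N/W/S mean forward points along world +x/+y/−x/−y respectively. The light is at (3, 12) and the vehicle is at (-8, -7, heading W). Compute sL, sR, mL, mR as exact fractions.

left sensor world pos  = (-11, -8); dL² = 596
right sensor world pos = (-11, -6); dR² = 520
sL = 120/596 = 30/149
sR = 120/520 = 3/13
mL = 1/2·sL + 1·sR = 642/1937
mR = -1/2·sL + 0·sR = -15/149

30/149 3/13 642/1937 -15/149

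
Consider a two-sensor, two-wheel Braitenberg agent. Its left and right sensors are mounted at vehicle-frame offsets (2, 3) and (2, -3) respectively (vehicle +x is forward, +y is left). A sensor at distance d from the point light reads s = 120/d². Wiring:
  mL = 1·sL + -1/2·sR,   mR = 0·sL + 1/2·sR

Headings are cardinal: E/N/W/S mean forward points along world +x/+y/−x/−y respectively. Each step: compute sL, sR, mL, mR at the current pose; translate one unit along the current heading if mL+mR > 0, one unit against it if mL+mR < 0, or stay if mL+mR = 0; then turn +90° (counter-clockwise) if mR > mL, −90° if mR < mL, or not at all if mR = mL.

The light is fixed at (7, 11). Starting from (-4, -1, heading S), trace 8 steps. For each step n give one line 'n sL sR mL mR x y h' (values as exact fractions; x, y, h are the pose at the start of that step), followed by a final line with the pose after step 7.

n=0: pose=(-4,-1,S); sL=6/13, sR=15/49; mL=393/1274, mR=15/98; mL+mR=6/13 → advance +1; mR−mL=-99/637 → turn -1·90°
n=1: pose=(-4,-2,W); sL=24/85, sR=120/269; mL=1356/22865, mR=60/269; mL+mR=24/85 → advance +1; mR−mL=3744/22865 → turn +1·90°
n=2: pose=(-5,-2,S); sL=20/51, sR=4/15; mL=22/85, mR=2/15; mL+mR=20/51 → advance +1; mR−mL=-32/255 → turn -1·90°
n=3: pose=(-5,-3,W); sL=24/97, sR=120/317; mL=1788/30749, mR=60/317; mL+mR=24/97 → advance +1; mR−mL=4032/30749 → turn +1·90°
n=4: pose=(-6,-3,S); sL=30/89, sR=15/64; mL=2505/11392, mR=15/128; mL+mR=30/89 → advance +1; mR−mL=-585/5696 → turn -1·90°
n=5: pose=(-6,-4,W); sL=40/183, sR=40/123; mL=140/2501, mR=20/123; mL+mR=40/183 → advance +1; mR−mL=800/7503 → turn +1·90°
n=6: pose=(-7,-4,S); sL=12/41, sR=60/289; mL=2238/11849, mR=30/289; mL+mR=12/41 → advance +1; mR−mL=-1008/11849 → turn -1·90°
n=7: pose=(-7,-5,W); sL=120/617, sR=24/85; mL=2796/52445, mR=12/85; mL+mR=120/617 → advance +1; mR−mL=4608/52445 → turn +1·90°

0 6/13 15/49 393/1274 15/98 -4 -1 S
1 24/85 120/269 1356/22865 60/269 -4 -2 W
2 20/51 4/15 22/85 2/15 -5 -2 S
3 24/97 120/317 1788/30749 60/317 -5 -3 W
4 30/89 15/64 2505/11392 15/128 -6 -3 S
5 40/183 40/123 140/2501 20/123 -6 -4 W
6 12/41 60/289 2238/11849 30/289 -7 -4 S
7 120/617 24/85 2796/52445 12/85 -7 -5 W
final -8 -5 S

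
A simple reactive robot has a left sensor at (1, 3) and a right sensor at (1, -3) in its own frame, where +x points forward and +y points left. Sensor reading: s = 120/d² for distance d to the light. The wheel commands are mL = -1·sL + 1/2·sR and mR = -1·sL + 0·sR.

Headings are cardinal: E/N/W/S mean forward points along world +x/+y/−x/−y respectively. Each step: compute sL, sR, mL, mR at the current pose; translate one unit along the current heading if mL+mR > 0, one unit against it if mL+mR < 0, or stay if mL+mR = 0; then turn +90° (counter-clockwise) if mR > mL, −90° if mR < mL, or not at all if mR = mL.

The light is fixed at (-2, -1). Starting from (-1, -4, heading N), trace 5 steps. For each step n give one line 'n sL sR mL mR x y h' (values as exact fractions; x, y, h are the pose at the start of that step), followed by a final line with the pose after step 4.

n=0: pose=(-1,-4,N); sL=15, sR=6; mL=-12, mR=-15; mL+mR=-27 → advance -1; mR−mL=-3 → turn -1·90°
n=1: pose=(-1,-5,E); sL=24, sR=120/53; mL=-1212/53, mR=-24; mL+mR=-2484/53 → advance -1; mR−mL=-60/53 → turn -1·90°
n=2: pose=(-2,-5,S); sL=60/17, sR=60/17; mL=-30/17, mR=-60/17; mL+mR=-90/17 → advance -1; mR−mL=-30/17 → turn -1·90°
n=3: pose=(-2,-4,W); sL=120/37, sR=120; mL=2100/37, mR=-120/37; mL+mR=1980/37 → advance +1; mR−mL=-60 → turn -1·90°
n=4: pose=(-3,-4,N); sL=6, sR=15; mL=3/2, mR=-6; mL+mR=-9/2 → advance -1; mR−mL=-15/2 → turn -1·90°

0 15 6 -12 -15 -1 -4 N
1 24 120/53 -1212/53 -24 -1 -5 E
2 60/17 60/17 -30/17 -60/17 -2 -5 S
3 120/37 120 2100/37 -120/37 -2 -4 W
4 6 15 3/2 -6 -3 -4 N
final -3 -5 E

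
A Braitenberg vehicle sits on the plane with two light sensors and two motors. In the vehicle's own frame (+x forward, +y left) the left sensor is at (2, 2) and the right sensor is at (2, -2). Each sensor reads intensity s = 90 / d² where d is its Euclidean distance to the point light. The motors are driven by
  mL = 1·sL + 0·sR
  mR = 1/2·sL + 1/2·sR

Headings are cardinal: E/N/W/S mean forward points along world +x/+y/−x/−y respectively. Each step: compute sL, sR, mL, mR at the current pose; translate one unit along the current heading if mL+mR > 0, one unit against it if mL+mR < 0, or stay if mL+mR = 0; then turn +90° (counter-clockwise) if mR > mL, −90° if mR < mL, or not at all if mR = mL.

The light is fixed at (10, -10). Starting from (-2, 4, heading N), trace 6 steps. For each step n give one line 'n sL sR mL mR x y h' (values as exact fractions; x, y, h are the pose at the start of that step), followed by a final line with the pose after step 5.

0 45/226 45/178 45/226 4545/20114 -2 4 N
1 18/73 18/97 18/73 1530/7081 -2 5 W
2 45/257 9/41 45/257 2079/10537 -3 5 N
3 90/421 10/61 90/421 4850/25681 -3 6 W
4 9/58 5/26 9/58 131/754 -4 6 N
5 90/481 90/617 90/481 49410/296777 -4 7 W
final -5 7 N

n=0: pose=(-2,4,N); sL=45/226, sR=45/178; mL=45/226, mR=4545/20114; mL+mR=4275/10057 → advance +1; mR−mL=270/10057 → turn +1·90°
n=1: pose=(-2,5,W); sL=18/73, sR=18/97; mL=18/73, mR=1530/7081; mL+mR=3276/7081 → advance +1; mR−mL=-216/7081 → turn -1·90°
n=2: pose=(-3,5,N); sL=45/257, sR=9/41; mL=45/257, mR=2079/10537; mL+mR=3924/10537 → advance +1; mR−mL=234/10537 → turn +1·90°
n=3: pose=(-3,6,W); sL=90/421, sR=10/61; mL=90/421, mR=4850/25681; mL+mR=10340/25681 → advance +1; mR−mL=-640/25681 → turn -1·90°
n=4: pose=(-4,6,N); sL=9/58, sR=5/26; mL=9/58, mR=131/754; mL+mR=124/377 → advance +1; mR−mL=7/377 → turn +1·90°
n=5: pose=(-4,7,W); sL=90/481, sR=90/617; mL=90/481, mR=49410/296777; mL+mR=104940/296777 → advance +1; mR−mL=-6120/296777 → turn -1·90°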